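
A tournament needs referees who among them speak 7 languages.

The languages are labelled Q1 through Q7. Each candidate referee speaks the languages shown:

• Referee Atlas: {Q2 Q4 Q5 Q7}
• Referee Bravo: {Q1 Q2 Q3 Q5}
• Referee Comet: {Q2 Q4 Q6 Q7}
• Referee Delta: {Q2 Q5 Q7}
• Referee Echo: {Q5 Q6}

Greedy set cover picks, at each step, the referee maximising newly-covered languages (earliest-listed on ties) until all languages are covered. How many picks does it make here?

3

Greedy: pick Atlas (covers 4 new) → pick Bravo (covers 2 new) → pick Comet (covers 1 new). Total picks: 3.
(The true minimum cover uses only 2 referees, so greedy is not optimal here.)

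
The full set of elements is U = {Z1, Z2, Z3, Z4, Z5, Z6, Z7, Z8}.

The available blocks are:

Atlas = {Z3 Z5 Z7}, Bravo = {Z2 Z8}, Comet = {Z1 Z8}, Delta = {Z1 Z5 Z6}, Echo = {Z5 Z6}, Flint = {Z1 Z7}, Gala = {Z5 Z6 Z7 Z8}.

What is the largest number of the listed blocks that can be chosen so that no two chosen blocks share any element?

3

Bravo, Echo, Flint are pairwise disjoint (Bravo={Z2,Z8}; Echo={Z5,Z6}; Flint={Z1,Z7}).
Every remaining block overlaps one of these, and no 4 of the listed blocks are pairwise disjoint, so 3 is the maximum.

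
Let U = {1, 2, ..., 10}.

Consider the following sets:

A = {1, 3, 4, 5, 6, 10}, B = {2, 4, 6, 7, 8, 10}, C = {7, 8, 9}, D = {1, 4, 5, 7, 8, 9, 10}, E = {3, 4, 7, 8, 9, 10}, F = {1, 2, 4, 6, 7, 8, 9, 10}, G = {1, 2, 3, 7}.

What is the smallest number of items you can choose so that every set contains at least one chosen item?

2

Take H = {1, 8}. Each listed set contains at least one of these, so H is a hitting set of size 2.
The sets A, C are pairwise disjoint, so any hitting set needs a separate item for each — at least 2. Hence 2 is optimal.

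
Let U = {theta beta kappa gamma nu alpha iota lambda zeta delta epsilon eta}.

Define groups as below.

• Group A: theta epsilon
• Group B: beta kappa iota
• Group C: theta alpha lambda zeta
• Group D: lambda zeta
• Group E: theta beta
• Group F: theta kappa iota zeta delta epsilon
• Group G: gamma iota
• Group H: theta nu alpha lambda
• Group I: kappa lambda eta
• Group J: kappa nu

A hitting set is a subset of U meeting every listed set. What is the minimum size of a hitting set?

4

Take T = {theta, kappa, gamma, lambda}. Each listed group contains at least one of these, so T is a hitting set of size 4.
The groups A, D, G, J are pairwise disjoint, so any hitting set needs a separate element for each — at least 4. Hence 4 is optimal.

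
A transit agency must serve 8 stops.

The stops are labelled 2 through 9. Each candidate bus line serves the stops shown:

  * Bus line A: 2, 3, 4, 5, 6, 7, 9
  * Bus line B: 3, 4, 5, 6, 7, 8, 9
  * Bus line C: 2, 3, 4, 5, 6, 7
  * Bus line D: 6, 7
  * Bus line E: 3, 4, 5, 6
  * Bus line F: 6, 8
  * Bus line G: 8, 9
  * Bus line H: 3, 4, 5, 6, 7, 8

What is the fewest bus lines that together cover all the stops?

2

A and F together: A ∪ F = {2, 3, 4, 5, 6, 7, 8, 9} — every stop is covered.
No single bus line has all 8 stops (the largest, A, has 7), so 2 is optimal.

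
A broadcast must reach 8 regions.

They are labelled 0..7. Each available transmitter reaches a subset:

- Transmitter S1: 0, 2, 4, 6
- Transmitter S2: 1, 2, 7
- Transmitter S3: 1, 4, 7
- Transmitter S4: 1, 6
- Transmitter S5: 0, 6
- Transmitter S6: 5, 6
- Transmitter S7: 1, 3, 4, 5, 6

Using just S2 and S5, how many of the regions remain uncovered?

3

Union of S2, S5 = {0, 1, 2, 6, 7}.
Not covered: 3, 4, 5 — 3 regions.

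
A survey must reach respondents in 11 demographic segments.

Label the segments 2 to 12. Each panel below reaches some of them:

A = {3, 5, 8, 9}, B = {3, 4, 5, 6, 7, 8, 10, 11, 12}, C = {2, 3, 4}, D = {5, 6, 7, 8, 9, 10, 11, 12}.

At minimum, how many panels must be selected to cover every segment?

2

C and D together: C ∪ D = {2, 3, 4, 5, 6, 7, 8, 9, 10, 11, 12} — every segment is covered.
No single panel has all 11 segments (the largest, B, has 9), so 2 is optimal.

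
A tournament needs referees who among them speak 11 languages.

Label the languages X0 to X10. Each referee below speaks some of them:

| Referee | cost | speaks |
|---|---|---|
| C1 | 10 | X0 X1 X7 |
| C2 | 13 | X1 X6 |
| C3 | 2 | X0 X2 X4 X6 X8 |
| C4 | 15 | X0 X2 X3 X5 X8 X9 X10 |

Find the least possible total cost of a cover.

C1, C3, C4 together cover every language (C1 ∪ C3 ∪ C4 = {X0, X1, X2, X3, X4, X5, X6, X7, X8, X9, X10}); total cost 10 + 2 + 15 = 27.
No covering selection has total cost below 27.

27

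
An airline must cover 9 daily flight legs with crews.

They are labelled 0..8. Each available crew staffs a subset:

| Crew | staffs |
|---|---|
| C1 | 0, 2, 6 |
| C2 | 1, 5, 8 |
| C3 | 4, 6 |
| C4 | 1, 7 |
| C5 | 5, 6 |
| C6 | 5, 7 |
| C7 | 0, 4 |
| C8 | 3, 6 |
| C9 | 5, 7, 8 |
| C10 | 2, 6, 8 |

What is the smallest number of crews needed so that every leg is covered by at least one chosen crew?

C1 and C2 and C3 and C8 and C9 together: C1 ∪ C2 ∪ C3 ∪ C8 ∪ C9 = {0, 1, 2, 3, 4, 5, 6, 7, 8} — every leg is covered.
No 4 of the 10 crews cover everything (all 210 combinations miss at least one leg), so 5 is optimal.

5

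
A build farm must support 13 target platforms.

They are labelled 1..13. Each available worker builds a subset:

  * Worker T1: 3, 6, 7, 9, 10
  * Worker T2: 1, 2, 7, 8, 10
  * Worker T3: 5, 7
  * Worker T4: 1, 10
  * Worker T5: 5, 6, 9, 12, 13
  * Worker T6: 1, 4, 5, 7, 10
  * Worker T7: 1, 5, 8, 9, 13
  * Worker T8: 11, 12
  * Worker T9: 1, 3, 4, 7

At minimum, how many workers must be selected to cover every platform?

T2 and T5 and T8 and T9 together: T2 ∪ T5 ∪ T8 ∪ T9 = {1, 2, 3, 4, 5, 6, 7, 8, 9, 10, 11, 12, 13} — every platform is covered.
Only T8 contains 11, so T8 is forced; the remaining 11 platforms need at least 3 more workers (each remaining worker adds at most 5) — so at least 4 workers are needed, and 4 is optimal.

4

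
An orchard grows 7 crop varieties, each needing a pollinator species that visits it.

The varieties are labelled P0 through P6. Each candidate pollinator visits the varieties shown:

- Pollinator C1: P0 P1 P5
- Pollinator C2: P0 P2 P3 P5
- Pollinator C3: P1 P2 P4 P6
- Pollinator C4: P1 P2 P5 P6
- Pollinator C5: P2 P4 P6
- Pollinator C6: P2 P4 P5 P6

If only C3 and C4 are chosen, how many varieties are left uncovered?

2

Union of C3, C4 = {P1, P2, P4, P5, P6}.
Not covered: P0, P3 — 2 varieties.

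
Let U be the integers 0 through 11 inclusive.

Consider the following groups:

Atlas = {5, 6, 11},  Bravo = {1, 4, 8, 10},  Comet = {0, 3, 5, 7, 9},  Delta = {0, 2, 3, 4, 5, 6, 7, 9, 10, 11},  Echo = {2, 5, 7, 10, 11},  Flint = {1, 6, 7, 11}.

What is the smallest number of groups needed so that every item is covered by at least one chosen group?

Bravo and Delta cover everything between them: the union {0, 1, 2, 3, 4, 5, 6, 7, 8, 9, 10, 11} is all of U.
No single group has all 12 items (the largest, Delta, has 10), so 2 is optimal.

2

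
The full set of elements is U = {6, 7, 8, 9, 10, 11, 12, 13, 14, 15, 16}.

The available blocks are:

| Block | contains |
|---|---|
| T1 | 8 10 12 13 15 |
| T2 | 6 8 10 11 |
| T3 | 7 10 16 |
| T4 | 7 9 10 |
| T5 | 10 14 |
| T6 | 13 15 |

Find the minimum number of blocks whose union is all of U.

5

T1, T2, T3, T4, and T5 cover everything between them: the union {6, 7, 8, 9, 10, 11, 12, 13, 14, 15, 16} is all of U.
No 4 of the 6 blocks cover everything (all 15 combinations miss at least one element), so 5 is optimal.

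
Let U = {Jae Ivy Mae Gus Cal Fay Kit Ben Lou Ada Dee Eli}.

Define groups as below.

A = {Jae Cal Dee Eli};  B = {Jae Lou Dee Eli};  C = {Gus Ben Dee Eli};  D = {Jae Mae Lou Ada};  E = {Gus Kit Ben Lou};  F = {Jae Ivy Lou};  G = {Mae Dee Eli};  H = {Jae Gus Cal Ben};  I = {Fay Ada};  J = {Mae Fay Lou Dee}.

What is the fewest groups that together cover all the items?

5

Take {E, F, G, H, I}. Their union is {Jae, Ivy, Mae, Gus, Cal, Fay, Kit, Ben, Lou, Ada, Dee, Eli}, which is all 12 items.
No 4 of the 10 groups cover everything (all 210 combinations miss at least one item), so 5 is optimal.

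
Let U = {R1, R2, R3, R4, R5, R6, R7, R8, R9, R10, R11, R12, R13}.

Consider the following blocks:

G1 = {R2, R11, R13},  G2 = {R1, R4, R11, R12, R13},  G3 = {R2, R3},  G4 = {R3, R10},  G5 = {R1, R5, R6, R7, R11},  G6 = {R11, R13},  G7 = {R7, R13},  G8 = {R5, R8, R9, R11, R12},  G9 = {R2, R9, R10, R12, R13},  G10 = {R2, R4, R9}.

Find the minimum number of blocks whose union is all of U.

5

G2, G4, G5, G8, and G10 cover everything between them: the union {R1, R2, R3, R4, R5, R6, R7, R8, R9, R10, R11, R12, R13} is all of U.
No 4 of the 10 blocks cover everything (all 210 combinations miss at least one element), so 5 is optimal.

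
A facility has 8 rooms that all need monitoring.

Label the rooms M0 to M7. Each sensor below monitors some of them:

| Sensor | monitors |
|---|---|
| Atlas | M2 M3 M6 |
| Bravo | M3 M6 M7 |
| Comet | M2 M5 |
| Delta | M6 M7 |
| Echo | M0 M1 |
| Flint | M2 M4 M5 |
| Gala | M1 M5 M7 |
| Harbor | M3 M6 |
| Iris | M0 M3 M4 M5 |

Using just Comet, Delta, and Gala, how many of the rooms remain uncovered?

3

Union of Comet, Delta, Gala = {M1, M2, M5, M6, M7}.
Not covered: M0, M3, M4 — 3 rooms.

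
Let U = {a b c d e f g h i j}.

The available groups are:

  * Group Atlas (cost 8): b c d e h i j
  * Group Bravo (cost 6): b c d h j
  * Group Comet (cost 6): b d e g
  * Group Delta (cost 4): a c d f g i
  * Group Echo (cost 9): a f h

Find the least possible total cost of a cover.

Atlas, Delta together cover every item (Atlas ∪ Delta = {a, b, c, d, e, f, g, h, i, j}); total cost 8 + 4 = 12.
No covering selection has total cost below 12.

12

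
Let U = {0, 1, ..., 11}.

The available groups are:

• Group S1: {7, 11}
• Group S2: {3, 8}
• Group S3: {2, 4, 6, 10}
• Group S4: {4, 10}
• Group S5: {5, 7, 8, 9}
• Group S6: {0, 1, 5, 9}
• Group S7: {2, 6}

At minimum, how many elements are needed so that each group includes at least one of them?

H = {0, 4, 6, 8, 11} meets every group (each contains at least one member of H), and |H| = 5.
The groups S1, S2, S4, S6, S7 are pairwise disjoint, so any hitting set needs a separate element for each — at least 5. Hence 5 is optimal.

5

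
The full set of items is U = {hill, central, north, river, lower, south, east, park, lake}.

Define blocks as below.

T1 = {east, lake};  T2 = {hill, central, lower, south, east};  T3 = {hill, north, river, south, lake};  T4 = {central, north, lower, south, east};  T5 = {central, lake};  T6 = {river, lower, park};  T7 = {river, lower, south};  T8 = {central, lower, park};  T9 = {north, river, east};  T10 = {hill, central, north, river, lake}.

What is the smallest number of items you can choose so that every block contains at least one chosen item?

3

H = {lower, east, lake} meets every block (each contains at least one member of H), and |H| = 3.
No choice of 2 items meets every block, so 3 is the minimum.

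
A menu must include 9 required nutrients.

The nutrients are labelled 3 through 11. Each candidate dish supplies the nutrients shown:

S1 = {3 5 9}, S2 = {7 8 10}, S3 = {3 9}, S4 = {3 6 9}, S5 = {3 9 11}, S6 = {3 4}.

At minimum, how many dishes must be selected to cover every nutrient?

5

S1 and S2 and S4 and S5 and S6 together: S1 ∪ S2 ∪ S4 ∪ S5 ∪ S6 = {3, 4, 5, 6, 7, 8, 9, 10, 11} — every nutrient is covered.
No 4 of the 6 dishes cover everything (all 15 combinations miss at least one nutrient), so 5 is optimal.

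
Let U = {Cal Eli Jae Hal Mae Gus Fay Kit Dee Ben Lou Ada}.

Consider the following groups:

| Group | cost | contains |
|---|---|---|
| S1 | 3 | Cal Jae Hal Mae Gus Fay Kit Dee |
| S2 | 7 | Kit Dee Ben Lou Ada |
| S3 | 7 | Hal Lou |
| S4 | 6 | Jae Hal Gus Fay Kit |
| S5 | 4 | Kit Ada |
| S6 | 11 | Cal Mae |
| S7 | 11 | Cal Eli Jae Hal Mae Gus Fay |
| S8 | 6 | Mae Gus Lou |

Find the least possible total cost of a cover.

18

S2, S7 together cover every item (S2 ∪ S7 = {Cal, Eli, Jae, Hal, Mae, Gus, Fay, Kit, Dee, Ben, Lou, Ada}); total cost 7 + 11 = 18.
The greedy pick S1, S2, S7 costs 21; no covering selection beats 18.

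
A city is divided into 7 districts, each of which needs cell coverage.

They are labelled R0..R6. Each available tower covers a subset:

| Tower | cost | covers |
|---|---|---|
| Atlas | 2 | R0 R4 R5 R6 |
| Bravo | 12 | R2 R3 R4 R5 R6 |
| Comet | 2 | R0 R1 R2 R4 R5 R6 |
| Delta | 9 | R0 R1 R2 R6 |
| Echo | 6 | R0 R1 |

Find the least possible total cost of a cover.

14

Bravo, Comet together cover every district (Bravo ∪ Comet = {R0, R1, R2, R3, R4, R5, R6}); total cost 12 + 2 = 14.
No covering selection has total cost below 14.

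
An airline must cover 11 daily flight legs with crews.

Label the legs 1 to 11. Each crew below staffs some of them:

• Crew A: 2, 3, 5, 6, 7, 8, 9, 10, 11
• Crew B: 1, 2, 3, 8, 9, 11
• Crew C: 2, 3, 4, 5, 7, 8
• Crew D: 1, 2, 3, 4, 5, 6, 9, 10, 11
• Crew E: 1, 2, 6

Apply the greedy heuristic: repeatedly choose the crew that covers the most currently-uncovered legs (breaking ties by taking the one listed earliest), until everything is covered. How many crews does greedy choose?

2

Greedy: pick A (covers 9 new) → pick D (covers 2 new). Total picks: 2.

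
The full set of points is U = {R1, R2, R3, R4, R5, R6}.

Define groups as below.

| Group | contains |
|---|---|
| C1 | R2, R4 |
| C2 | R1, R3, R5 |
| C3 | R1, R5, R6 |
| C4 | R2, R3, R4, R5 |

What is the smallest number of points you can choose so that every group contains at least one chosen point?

2

H = {R2, R5} meets every group (each contains at least one member of H), and |H| = 2.
The groups C1, C2 are pairwise disjoint, so any hitting set needs a separate point for each — at least 2. Hence 2 is optimal.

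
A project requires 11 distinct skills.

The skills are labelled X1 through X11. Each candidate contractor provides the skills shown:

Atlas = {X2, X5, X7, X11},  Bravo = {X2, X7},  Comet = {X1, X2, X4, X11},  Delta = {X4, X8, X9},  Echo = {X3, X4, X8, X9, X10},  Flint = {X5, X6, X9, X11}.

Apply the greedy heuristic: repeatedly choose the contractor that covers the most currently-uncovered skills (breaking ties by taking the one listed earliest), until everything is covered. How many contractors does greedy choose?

Greedy: pick Echo (covers 5 new) → pick Atlas (covers 4 new) → pick Comet (covers 1 new) → pick Flint (covers 1 new). Total picks: 4.

4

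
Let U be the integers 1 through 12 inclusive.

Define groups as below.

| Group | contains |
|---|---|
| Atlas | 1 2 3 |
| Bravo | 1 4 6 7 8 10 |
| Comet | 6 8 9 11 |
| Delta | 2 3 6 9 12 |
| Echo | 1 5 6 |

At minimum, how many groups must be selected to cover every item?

4

Bravo, Comet, Delta, and Echo cover everything between them: the union {1, 2, 3, 4, 5, 6, 7, 8, 9, 10, 11, 12} is all of U.
Only Echo contains 5, so Echo is forced; the remaining 9 items need at least 3 more groups (each remaining group adds at most 4) — so at least 4 groups are needed, and 4 is optimal.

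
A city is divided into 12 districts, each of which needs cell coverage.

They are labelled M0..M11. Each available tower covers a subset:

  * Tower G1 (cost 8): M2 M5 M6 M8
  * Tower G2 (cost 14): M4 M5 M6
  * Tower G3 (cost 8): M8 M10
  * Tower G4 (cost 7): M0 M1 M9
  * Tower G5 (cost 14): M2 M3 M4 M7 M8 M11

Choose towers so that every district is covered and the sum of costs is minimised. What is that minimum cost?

37

G1, G3, G4, G5 together cover every district (G1 ∪ G3 ∪ G4 ∪ G5 = {M0, M1, M2, M3, M4, M5, M6, M7, M8, M9, M10, M11}); total cost 8 + 8 + 7 + 14 = 37.
No covering selection has total cost below 37.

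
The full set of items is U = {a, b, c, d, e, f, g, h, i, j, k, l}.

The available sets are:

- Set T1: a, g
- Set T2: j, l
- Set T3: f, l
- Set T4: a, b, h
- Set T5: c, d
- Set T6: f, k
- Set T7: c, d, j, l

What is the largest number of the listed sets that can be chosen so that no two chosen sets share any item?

T2, T4, T5, T6 are pairwise disjoint (T2={j,l}; T4={a,b,h}; T5={c,d}; T6={f,k}).
Every remaining set overlaps one of these, and no 5 of the listed sets are pairwise disjoint, so 4 is the maximum.

4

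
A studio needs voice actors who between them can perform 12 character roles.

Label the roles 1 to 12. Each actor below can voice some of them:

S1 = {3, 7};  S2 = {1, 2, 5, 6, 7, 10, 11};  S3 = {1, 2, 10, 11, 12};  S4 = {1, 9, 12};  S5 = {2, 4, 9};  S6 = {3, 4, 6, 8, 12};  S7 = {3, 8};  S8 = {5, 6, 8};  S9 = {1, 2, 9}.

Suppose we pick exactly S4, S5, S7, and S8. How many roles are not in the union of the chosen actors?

Union of S4, S5, S7, S8 = {1, 2, 3, 4, 5, 6, 8, 9, 12}.
Not covered: 7, 10, 11 — 3 roles.

3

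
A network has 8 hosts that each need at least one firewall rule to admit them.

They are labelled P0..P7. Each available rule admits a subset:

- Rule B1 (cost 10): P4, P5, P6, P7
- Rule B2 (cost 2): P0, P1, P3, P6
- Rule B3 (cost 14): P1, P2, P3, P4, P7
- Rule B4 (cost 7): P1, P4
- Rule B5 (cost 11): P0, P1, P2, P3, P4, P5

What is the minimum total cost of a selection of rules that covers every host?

21

B1, B5 together cover every host (B1 ∪ B5 = {P0, P1, P2, P3, P4, P5, P6, P7}); total cost 10 + 11 = 21.
The greedy pick B2, B1, B5 costs 23; no covering selection beats 21.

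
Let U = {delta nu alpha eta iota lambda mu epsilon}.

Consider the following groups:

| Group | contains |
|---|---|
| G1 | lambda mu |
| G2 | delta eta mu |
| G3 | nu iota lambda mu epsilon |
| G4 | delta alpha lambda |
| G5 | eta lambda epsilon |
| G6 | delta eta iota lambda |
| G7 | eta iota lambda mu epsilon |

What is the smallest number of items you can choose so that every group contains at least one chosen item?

2

Take H = {lambda, mu}. Each listed group contains at least one of these, so H is a hitting set of size 2.
No single item lies in every group, so at least 2 are needed and 2 is optimal.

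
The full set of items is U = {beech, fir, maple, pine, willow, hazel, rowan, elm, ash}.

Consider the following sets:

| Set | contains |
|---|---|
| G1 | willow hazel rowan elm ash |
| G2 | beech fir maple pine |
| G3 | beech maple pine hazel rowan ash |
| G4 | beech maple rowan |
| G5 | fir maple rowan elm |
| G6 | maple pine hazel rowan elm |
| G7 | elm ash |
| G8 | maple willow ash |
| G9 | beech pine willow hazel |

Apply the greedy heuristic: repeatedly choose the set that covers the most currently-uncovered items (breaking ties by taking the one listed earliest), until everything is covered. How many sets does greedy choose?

Greedy: pick G3 (covers 6 new) → pick G1 (covers 2 new) → pick G2 (covers 1 new). Total picks: 3.
(The true minimum cover uses only 2 sets, so greedy is not optimal here.)

3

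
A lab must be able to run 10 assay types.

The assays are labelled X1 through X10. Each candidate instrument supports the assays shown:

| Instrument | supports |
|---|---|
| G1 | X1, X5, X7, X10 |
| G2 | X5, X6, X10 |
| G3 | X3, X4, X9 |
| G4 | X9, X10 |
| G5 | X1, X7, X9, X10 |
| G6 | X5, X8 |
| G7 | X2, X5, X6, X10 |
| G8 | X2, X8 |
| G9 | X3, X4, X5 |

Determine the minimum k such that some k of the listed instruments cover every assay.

Take {G5, G6, G7, G9}. Their union is {X1, X2, X3, X4, X5, X6, X7, X8, X9, X10}, which is all 10 assays.
No 3 of the 9 instruments cover everything (all 84 combinations miss at least one assay), so 4 is optimal.

4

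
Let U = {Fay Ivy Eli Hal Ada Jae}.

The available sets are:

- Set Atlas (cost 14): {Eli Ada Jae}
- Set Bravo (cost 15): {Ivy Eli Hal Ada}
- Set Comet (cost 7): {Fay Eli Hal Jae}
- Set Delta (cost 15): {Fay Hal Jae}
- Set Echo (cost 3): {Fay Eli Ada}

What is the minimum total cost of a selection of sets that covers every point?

22

Bravo, Comet together cover every point (Bravo ∪ Comet = {Fay, Ivy, Eli, Hal, Ada, Jae}); total cost 15 + 7 = 22.
The greedy pick Echo, Comet, Bravo costs 25; no covering selection beats 22.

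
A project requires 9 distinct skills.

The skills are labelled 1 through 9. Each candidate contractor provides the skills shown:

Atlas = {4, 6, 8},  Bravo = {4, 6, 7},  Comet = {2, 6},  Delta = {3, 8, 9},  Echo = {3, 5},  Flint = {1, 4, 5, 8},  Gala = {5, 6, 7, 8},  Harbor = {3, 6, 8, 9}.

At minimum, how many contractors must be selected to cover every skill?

4

Bravo and Comet and Flint and Harbor together: Bravo ∪ Comet ∪ Flint ∪ Harbor = {1, 2, 3, 4, 5, 6, 7, 8, 9} — every skill is covered.
No 3 of the 8 contractors cover everything (all 56 combinations miss at least one skill), so 4 is optimal.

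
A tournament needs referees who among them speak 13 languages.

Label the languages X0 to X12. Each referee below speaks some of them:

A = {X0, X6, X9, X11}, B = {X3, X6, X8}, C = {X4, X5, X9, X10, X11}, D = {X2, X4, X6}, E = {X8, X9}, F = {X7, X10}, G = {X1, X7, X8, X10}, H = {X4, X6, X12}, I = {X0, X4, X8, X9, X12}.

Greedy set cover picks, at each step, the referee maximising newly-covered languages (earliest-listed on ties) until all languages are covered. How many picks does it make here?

5

Greedy: pick C (covers 5 new) → pick B (covers 3 new) → pick G (covers 2 new) → pick I (covers 2 new) → pick D (covers 1 new). Total picks: 5.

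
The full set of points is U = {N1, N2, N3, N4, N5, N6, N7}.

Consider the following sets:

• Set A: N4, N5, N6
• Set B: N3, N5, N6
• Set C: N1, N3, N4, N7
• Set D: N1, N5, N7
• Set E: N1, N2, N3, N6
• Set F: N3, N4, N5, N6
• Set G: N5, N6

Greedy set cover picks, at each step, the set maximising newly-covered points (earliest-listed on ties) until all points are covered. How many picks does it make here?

3

Greedy: pick C (covers 4 new) → pick A (covers 2 new) → pick E (covers 1 new). Total picks: 3.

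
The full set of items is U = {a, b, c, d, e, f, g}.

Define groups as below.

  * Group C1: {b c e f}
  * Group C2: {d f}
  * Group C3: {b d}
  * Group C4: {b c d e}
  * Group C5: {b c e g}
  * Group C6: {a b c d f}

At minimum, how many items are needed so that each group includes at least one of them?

2

The 2 items {d, e} hit every group.
The groups C2, C5 are pairwise disjoint, so any hitting set needs a separate item for each — at least 2. Hence 2 is optimal.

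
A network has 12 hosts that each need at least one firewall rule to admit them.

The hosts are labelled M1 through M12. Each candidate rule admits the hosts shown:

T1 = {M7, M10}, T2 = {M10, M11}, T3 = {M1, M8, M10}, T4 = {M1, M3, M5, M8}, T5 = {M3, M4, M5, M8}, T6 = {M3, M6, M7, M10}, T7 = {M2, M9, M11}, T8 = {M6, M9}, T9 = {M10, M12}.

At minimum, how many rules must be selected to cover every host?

T3 and T5 and T6 and T7 and T9 together: T3 ∪ T5 ∪ T6 ∪ T7 ∪ T9 = {M1, M2, M3, M4, M5, M6, M7, M8, M9, M10, M11, M12} — every host is covered.
No 4 of the 9 rules cover everything (all 126 combinations miss at least one host), so 5 is optimal.

5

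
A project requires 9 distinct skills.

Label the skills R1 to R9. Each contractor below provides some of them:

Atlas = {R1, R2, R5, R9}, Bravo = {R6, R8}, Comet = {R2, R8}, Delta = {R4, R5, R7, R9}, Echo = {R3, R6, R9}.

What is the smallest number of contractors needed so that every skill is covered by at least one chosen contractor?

Atlas and Bravo and Delta and Echo together: Atlas ∪ Bravo ∪ Delta ∪ Echo = {R1, R2, R3, R4, R5, R6, R7, R8, R9} — every skill is covered.
Only Atlas contains R1, so Atlas is forced; the remaining 5 skills need at least 3 more contractors (each remaining contractor adds at most 2) — so at least 4 contractors are needed, and 4 is optimal.

4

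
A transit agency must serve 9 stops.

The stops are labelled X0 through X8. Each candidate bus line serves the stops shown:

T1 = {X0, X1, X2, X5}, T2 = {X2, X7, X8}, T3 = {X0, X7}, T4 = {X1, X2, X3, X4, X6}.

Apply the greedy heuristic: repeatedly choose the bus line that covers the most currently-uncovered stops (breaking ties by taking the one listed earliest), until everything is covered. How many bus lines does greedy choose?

3

Greedy: pick T4 (covers 5 new) → pick T1 (covers 2 new) → pick T2 (covers 2 new). Total picks: 3.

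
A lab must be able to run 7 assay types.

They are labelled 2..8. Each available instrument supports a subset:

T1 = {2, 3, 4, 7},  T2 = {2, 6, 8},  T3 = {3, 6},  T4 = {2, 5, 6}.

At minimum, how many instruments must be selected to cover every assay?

3

Take {T1, T2, T4}. Their union is {2, 3, 4, 5, 6, 7, 8}, which is all 7 assays.
Only T1 contains 4, so T1 is forced; the remaining 3 assays need at least 2 more instruments (each remaining instrument adds at most 2) — so at least 3 instruments are needed, and 3 is optimal.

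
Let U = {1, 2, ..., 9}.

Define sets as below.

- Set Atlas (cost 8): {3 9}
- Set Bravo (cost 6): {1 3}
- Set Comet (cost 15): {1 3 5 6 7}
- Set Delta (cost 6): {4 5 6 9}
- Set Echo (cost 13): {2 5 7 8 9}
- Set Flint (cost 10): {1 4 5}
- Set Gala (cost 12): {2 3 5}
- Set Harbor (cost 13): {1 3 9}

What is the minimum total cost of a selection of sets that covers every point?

25

Bravo, Delta, Echo together cover every point (Bravo ∪ Delta ∪ Echo = {1, 2, 3, 4, 5, 6, 7, 8, 9}); total cost 6 + 6 + 13 = 25.
No covering selection has total cost below 25.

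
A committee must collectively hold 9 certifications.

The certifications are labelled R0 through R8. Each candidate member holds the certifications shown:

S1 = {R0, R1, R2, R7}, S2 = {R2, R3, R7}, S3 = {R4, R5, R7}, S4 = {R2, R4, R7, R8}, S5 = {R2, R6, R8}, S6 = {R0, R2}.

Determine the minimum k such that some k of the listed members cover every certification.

Take {S1, S2, S3, S5}. Their union is {R0, R1, R2, R3, R4, R5, R6, R7, R8}, which is all 9 certifications.
Only S1 contains R1, so S1 is forced; the remaining 5 certifications need at least 3 more members (each remaining member adds at most 2) — so at least 4 members are needed, and 4 is optimal.

4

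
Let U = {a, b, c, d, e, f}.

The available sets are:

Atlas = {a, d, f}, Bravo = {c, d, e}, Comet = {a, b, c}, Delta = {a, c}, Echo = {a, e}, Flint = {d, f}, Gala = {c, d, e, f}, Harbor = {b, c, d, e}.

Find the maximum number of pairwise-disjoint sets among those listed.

Echo, Flint are pairwise disjoint (Echo={a,e}; Flint={d,f}).
Every remaining set overlaps one of these, and no 3 of the listed sets are pairwise disjoint, so 2 is the maximum.

2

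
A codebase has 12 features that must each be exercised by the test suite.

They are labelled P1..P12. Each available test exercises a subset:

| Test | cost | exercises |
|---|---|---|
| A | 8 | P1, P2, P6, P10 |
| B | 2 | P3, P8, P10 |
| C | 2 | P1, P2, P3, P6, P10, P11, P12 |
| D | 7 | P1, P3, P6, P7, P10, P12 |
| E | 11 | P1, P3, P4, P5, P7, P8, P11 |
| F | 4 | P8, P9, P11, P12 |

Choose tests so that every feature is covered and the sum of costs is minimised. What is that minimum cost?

C, E, F together cover every feature (C ∪ E ∪ F = {P1, P2, P3, P4, P5, P6, P7, P8, P9, P10, P11, P12}); total cost 2 + 11 + 4 = 17.
The greedy pick C, B, E, F costs 19; no covering selection beats 17.

17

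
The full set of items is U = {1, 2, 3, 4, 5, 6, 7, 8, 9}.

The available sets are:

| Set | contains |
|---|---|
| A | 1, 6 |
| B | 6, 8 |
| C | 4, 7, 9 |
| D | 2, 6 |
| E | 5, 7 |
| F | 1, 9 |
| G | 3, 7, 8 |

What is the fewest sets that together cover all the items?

5

Take {C, D, E, F, G}. Their union is {1, 2, 3, 4, 5, 6, 7, 8, 9}, which is all 9 items.
Only E contains 5, so E is forced; the remaining 7 items need at least 4 more sets (each remaining set adds at most 2) — so at least 5 sets are needed, and 5 is optimal.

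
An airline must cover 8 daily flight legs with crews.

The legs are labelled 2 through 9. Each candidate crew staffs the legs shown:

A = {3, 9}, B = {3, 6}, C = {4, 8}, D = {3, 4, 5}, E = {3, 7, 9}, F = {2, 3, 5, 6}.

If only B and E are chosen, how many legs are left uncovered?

Union of B, E = {3, 6, 7, 9}.
Not covered: 2, 4, 5, 8 — 4 legs.

4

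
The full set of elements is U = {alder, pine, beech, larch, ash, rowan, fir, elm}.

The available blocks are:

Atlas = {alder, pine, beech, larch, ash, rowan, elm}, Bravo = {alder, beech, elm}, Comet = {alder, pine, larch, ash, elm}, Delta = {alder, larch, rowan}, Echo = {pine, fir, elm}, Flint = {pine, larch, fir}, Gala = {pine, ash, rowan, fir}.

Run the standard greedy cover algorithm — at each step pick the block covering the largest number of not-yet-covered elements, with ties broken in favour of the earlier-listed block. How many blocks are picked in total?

Greedy: pick Atlas (covers 7 new) → pick Echo (covers 1 new). Total picks: 2.

2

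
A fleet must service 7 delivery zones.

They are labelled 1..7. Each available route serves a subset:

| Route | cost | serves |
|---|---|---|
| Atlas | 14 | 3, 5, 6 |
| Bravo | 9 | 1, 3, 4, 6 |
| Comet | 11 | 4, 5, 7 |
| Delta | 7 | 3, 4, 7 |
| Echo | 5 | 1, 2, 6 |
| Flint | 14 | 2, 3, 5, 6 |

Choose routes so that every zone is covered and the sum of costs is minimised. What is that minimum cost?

Comet, Delta, Echo together cover every zone (Comet ∪ Delta ∪ Echo = {1, 2, 3, 4, 5, 6, 7}); total cost 11 + 7 + 5 = 23.
No covering selection has total cost below 23.

23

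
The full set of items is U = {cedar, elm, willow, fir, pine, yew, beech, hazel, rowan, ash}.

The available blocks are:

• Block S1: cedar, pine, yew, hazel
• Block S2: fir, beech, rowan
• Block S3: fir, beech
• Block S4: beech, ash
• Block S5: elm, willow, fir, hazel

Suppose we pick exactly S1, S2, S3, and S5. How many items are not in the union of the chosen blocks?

1

Union of S1, S2, S3, S5 = {cedar, elm, willow, fir, pine, yew, beech, hazel, rowan}.
Not covered: ash — 1 item.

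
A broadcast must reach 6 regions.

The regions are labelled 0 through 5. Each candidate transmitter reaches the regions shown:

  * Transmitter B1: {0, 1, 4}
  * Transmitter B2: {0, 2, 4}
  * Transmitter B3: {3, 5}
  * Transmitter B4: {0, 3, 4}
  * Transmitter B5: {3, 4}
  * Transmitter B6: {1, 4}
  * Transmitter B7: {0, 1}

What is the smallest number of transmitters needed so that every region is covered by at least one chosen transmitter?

3

Take {B1, B2, B3}. Their union is {0, 1, 2, 3, 4, 5}, which is all 6 regions.
Only B2 contains 2, so B2 is forced; the remaining 3 regions need at least 2 more transmitters (each remaining transmitter adds at most 2) — so at least 3 transmitters are needed, and 3 is optimal.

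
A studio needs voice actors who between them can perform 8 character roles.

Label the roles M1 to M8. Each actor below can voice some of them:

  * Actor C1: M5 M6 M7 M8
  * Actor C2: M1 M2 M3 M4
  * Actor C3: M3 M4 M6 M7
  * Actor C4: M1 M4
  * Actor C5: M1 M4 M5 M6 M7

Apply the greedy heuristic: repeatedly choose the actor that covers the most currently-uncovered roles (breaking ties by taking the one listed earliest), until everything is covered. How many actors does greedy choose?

3

Greedy: pick C5 (covers 5 new) → pick C2 (covers 2 new) → pick C1 (covers 1 new). Total picks: 3.
(The true minimum cover uses only 2 actors, so greedy is not optimal here.)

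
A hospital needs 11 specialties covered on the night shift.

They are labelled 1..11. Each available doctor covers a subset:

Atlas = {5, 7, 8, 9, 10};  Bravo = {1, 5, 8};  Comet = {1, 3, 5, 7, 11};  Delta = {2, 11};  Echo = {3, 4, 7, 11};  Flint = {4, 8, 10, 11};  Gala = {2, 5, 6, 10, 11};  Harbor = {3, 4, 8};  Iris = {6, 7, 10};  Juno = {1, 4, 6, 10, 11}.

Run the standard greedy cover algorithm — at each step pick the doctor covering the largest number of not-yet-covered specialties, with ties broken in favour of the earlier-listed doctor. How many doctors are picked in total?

4

Greedy: pick Atlas (covers 5 new) → pick Juno (covers 4 new) → pick Comet (covers 1 new) → pick Delta (covers 1 new). Total picks: 4.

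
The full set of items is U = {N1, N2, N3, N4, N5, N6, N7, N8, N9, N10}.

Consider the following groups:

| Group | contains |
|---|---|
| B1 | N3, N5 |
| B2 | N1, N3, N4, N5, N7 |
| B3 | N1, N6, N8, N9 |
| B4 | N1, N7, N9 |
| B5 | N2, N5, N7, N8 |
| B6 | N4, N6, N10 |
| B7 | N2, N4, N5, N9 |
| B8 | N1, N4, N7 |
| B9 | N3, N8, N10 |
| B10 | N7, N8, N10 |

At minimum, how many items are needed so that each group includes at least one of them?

H = {N1, N5, N10} meets every group (each contains at least one member of H), and |H| = 3.
The groups B1, B4, B6 are pairwise disjoint, so any hitting set needs a separate item for each — at least 3. Hence 3 is optimal.

3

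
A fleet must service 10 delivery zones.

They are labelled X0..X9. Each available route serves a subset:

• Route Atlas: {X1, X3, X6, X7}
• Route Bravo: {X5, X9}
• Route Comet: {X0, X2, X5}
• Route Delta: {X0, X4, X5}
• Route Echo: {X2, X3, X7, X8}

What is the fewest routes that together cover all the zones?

4

Take {Atlas, Bravo, Delta, Echo}. Their union is {X0, X1, X2, X3, X4, X5, X6, X7, X8, X9}, which is all 10 zones.
No 3 of the 5 routes cover everything (all 10 combinations miss at least one zone), so 4 is optimal.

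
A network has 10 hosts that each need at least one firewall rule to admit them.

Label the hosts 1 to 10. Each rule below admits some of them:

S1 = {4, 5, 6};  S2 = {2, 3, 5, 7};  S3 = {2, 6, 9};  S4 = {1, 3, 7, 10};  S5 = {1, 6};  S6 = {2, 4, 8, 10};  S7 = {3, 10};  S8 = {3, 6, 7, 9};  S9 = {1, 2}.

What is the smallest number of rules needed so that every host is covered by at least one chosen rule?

S2 and S3 and S6 and S9 together: S2 ∪ S3 ∪ S6 ∪ S9 = {1, 2, 3, 4, 5, 6, 7, 8, 9, 10} — every host is covered.
No 3 of the 9 rules cover everything (all 84 combinations miss at least one host), so 4 is optimal.

4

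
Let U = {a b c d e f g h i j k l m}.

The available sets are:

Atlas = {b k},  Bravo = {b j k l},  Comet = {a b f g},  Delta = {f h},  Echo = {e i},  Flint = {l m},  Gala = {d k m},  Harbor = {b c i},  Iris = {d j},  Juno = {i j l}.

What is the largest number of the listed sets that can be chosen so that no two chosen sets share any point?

Atlas, Delta, Echo, Flint, Iris are pairwise disjoint (Atlas={b,k}; Delta={f,h}; Echo={e,i}; Flint={l,m}; Iris={d,j}).
Every remaining set overlaps one of these, and no 6 of the listed sets are pairwise disjoint, so 5 is the maximum.

5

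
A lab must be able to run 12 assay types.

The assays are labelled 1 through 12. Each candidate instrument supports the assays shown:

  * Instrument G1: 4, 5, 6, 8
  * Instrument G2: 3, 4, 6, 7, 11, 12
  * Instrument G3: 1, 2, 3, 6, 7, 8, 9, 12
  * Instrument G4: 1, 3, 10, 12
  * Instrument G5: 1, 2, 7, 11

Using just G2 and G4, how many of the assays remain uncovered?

4

Union of G2, G4 = {1, 3, 4, 6, 7, 10, 11, 12}.
Not covered: 2, 5, 8, 9 — 4 assays.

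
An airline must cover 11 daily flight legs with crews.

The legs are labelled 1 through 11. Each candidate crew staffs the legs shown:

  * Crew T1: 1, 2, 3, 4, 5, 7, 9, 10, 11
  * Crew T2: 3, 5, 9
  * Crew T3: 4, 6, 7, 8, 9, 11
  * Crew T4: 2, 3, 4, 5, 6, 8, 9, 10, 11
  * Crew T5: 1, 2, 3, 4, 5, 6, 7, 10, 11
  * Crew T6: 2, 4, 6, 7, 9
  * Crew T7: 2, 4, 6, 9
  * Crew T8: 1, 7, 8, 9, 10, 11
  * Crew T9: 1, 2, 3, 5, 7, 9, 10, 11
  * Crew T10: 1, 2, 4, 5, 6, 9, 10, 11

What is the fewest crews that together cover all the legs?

Take {T1, T3}. Their union is {1, 2, 3, 4, 5, 6, 7, 8, 9, 10, 11}, which is all 11 legs.
No single crew has all 11 legs (the largest, T1, has 9), so 2 is optimal.

2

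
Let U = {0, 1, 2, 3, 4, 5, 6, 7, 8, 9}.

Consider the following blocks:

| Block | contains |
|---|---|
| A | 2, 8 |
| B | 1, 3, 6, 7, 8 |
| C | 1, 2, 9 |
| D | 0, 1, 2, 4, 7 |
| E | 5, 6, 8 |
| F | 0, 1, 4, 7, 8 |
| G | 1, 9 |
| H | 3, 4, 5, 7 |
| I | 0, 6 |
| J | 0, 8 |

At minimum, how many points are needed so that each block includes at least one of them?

The 4 points {0, 5, 8, 9} hit every block.
The blocks A, G, H, I are pairwise disjoint, so any hitting set needs a separate point for each — at least 4. Hence 4 is optimal.

4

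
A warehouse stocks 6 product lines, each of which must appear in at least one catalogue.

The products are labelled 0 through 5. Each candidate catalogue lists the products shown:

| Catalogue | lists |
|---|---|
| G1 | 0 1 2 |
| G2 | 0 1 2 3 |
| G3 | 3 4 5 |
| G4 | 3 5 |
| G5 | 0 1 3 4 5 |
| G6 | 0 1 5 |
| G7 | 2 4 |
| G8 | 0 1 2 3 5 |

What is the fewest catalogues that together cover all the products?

G5 and G7 together: G5 ∪ G7 = {0, 1, 2, 3, 4, 5} — every product is covered.
No single catalogue has all 6 products (the largest, G5, has 5), so 2 is optimal.

2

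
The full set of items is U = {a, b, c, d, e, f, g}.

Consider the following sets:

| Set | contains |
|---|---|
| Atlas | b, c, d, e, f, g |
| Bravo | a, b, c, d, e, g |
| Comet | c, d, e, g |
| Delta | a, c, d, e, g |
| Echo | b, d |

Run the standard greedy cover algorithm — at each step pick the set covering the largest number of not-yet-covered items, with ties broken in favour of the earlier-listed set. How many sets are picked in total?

Greedy: pick Atlas (covers 6 new) → pick Bravo (covers 1 new). Total picks: 2.

2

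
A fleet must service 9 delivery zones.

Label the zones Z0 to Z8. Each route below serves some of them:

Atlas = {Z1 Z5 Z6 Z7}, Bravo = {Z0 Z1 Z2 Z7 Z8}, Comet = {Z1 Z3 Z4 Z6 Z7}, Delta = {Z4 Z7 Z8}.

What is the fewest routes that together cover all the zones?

Atlas and Bravo and Comet together: Atlas ∪ Bravo ∪ Comet = {Z0, Z1, Z2, Z3, Z4, Z5, Z6, Z7, Z8} — every zone is covered.
Only Bravo contains Z0, so Bravo is forced; the remaining 4 zones need at least 2 more routes (each remaining route adds at most 3) — so at least 3 routes are needed, and 3 is optimal.

3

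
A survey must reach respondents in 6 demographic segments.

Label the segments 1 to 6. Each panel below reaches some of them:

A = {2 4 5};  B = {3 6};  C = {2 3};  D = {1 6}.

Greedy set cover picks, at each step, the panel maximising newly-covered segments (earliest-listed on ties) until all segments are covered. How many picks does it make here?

Greedy: pick A (covers 3 new) → pick B (covers 2 new) → pick D (covers 1 new). Total picks: 3.

3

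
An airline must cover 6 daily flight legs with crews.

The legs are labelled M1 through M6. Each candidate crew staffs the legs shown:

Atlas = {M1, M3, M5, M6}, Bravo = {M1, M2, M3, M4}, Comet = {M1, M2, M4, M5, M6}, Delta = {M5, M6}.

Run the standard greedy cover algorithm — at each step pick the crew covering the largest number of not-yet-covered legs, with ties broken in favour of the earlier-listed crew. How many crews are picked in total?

2

Greedy: pick Comet (covers 5 new) → pick Atlas (covers 1 new). Total picks: 2.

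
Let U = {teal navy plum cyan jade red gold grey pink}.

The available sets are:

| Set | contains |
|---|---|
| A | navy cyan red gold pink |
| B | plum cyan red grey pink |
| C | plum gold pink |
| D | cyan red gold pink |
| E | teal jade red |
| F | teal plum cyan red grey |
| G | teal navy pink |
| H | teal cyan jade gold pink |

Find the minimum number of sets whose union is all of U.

3

F and G and H together: F ∪ G ∪ H = {teal, navy, plum, cyan, jade, red, gold, grey, pink} — every point is covered.
No 2 of the 8 sets cover everything (all 28 combinations miss at least one point), so 3 is optimal.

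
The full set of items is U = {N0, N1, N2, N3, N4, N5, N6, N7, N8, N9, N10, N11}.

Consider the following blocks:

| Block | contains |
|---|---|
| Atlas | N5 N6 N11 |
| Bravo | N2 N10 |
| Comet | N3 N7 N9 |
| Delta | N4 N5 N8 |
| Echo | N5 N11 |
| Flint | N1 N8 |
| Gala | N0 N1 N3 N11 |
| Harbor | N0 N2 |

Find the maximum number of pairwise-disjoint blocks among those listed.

4

Bravo, Comet, Echo, Flint are pairwise disjoint (Bravo={N2,N10}; Comet={N3,N7,N9}; Echo={N5,N11}; Flint={N1,N8}).
Every remaining block overlaps one of these, and no 5 of the listed blocks are pairwise disjoint, so 4 is the maximum.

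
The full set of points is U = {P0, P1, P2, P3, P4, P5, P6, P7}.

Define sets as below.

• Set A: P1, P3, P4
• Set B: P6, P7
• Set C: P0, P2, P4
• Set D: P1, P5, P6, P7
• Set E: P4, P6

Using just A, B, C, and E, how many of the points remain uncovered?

1

Union of A, B, C, E = {P0, P1, P2, P3, P4, P6, P7}.
Not covered: P5 — 1 point.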